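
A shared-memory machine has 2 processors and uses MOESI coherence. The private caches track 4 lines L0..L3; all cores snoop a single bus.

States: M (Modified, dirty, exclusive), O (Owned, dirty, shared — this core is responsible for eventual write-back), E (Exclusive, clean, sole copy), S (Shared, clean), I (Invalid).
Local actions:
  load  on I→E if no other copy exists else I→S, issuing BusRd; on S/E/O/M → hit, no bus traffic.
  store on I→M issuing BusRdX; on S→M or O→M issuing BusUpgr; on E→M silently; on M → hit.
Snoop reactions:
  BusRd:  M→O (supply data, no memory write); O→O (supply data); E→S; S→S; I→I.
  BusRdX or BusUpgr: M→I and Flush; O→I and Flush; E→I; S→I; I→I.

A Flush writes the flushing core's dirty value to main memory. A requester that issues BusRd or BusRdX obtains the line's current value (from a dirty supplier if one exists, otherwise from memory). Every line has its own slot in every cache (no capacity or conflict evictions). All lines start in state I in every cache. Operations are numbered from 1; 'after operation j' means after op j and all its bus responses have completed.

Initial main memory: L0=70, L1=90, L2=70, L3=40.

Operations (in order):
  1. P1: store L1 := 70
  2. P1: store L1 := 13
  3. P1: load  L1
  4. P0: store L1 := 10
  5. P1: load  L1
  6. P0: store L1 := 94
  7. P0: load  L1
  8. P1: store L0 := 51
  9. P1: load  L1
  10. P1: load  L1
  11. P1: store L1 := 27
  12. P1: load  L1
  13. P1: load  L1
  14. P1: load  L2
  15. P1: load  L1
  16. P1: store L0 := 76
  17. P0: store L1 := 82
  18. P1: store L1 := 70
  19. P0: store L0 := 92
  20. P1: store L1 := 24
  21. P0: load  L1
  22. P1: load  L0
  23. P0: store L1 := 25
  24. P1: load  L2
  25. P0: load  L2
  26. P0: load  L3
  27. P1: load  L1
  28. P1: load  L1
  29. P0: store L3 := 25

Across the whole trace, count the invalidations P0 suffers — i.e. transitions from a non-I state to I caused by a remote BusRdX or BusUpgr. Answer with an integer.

  op1 P1: store L1 := 70 → I/M on L1; bus BusRdX; mem=90
  op2 P1: store L1 := 13 → I/M on L1; bus (none); mem=90
  op3 P1: load  L1 → I/M on L1; bus (none); mem=90
  op4 P0: store L1 := 10 → M/I on L1; bus BusRdX Flush; mem=13
  op5 P1: load  L1 → O/S on L1; bus BusRd; mem=13
  op6 P0: store L1 := 94 → M/I on L1; bus BusUpgr; mem=13
  op7 P0: load  L1 → M/I on L1; bus (none); mem=13
  op8 P1: store L0 := 51 → I/M on L0; bus BusRdX; mem=70
  op9 P1: load  L1 → O/S on L1; bus BusRd; mem=13
  op10 P1: load  L1 → O/S on L1; bus (none); mem=13
  op11 P1: store L1 := 27 → I/M on L1; bus BusUpgr Flush; mem=94
  op12 P1: load  L1 → I/M on L1; bus (none); mem=94
  op13 P1: load  L1 → I/M on L1; bus (none); mem=94
  op14 P1: load  L2 → I/E on L2; bus BusRd; mem=70
  op15 P1: load  L1 → I/M on L1; bus (none); mem=94
  op16 P1: store L0 := 76 → I/M on L0; bus (none); mem=70
  op17 P0: store L1 := 82 → M/I on L1; bus BusRdX Flush; mem=27
  op18 P1: store L1 := 70 → I/M on L1; bus BusRdX Flush; mem=82
  op19 P0: store L0 := 92 → M/I on L0; bus BusRdX Flush; mem=76
  op20 P1: store L1 := 24 → I/M on L1; bus (none); mem=82
  op21 P0: load  L1 → S/O on L1; bus BusRd; mem=82
  op22 P1: load  L0 → O/S on L0; bus BusRd; mem=76
  op23 P0: store L1 := 25 → M/I on L1; bus BusUpgr Flush; mem=24
  op24 P1: load  L2 → I/E on L2; bus (none); mem=70
  op25 P0: load  L2 → S/S on L2; bus BusRd; mem=70
  op26 P0: load  L3 → E/I on L3; bus BusRd; mem=40
  op27 P1: load  L1 → O/S on L1; bus BusRd; mem=24
  op28 P1: load  L1 → O/S on L1; bus (none); mem=24
  op29 P0: store L3 := 25 → M/I on L3; bus (none); mem=40

invalidations = 2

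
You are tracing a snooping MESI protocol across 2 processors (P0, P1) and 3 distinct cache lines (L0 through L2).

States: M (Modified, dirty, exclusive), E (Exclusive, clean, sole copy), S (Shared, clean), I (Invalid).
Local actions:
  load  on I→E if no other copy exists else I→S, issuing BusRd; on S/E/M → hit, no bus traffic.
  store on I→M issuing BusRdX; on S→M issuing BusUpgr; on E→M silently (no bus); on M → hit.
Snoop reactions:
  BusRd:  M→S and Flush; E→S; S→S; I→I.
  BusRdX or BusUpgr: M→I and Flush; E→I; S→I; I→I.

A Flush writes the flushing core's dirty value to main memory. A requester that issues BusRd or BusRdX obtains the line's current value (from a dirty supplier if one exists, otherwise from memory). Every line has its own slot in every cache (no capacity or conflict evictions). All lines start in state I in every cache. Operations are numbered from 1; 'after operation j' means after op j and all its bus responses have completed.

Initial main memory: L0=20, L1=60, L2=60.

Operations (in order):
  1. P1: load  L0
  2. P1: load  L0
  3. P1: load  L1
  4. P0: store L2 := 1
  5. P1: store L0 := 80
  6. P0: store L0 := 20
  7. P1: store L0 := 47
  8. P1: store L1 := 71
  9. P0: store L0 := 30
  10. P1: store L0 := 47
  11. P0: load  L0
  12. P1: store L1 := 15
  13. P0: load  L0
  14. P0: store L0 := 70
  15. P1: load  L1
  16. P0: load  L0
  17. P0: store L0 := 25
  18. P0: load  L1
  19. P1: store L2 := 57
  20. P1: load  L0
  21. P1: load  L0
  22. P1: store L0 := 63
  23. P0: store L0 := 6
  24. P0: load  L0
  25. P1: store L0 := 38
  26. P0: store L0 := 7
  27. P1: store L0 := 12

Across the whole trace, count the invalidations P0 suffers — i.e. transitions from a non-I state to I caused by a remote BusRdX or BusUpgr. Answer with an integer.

  op1 P1: load  L0 → I/E on L0; bus BusRd; mem=20
  op2 P1: load  L0 → I/E on L0; bus (none); mem=20
  op3 P1: load  L1 → I/E on L1; bus BusRd; mem=60
  op4 P0: store L2 := 1 → M/I on L2; bus BusRdX; mem=60
  op5 P1: store L0 := 80 → I/M on L0; bus (none); mem=20
  op6 P0: store L0 := 20 → M/I on L0; bus BusRdX Flush; mem=80
  op7 P1: store L0 := 47 → I/M on L0; bus BusRdX Flush; mem=20
  op8 P1: store L1 := 71 → I/M on L1; bus (none); mem=60
  op9 P0: store L0 := 30 → M/I on L0; bus BusRdX Flush; mem=47
  op10 P1: store L0 := 47 → I/M on L0; bus BusRdX Flush; mem=30
  op11 P0: load  L0 → S/S on L0; bus BusRd Flush; mem=47
  op12 P1: store L1 := 15 → I/M on L1; bus (none); mem=60
  op13 P0: load  L0 → S/S on L0; bus (none); mem=47
  op14 P0: store L0 := 70 → M/I on L0; bus BusUpgr; mem=47
  op15 P1: load  L1 → I/M on L1; bus (none); mem=60
  op16 P0: load  L0 → M/I on L0; bus (none); mem=47
  op17 P0: store L0 := 25 → M/I on L0; bus (none); mem=47
  op18 P0: load  L1 → S/S on L1; bus BusRd Flush; mem=15
  op19 P1: store L2 := 57 → I/M on L2; bus BusRdX Flush; mem=1
  op20 P1: load  L0 → S/S on L0; bus BusRd Flush; mem=25
  op21 P1: load  L0 → S/S on L0; bus (none); mem=25
  op22 P1: store L0 := 63 → I/M on L0; bus BusUpgr; mem=25
  op23 P0: store L0 := 6 → M/I on L0; bus BusRdX Flush; mem=63
  op24 P0: load  L0 → M/I on L0; bus (none); mem=63
  op25 P1: store L0 := 38 → I/M on L0; bus BusRdX Flush; mem=6
  op26 P0: store L0 := 7 → M/I on L0; bus BusRdX Flush; mem=38
  op27 P1: store L0 := 12 → I/M on L0; bus BusRdX Flush; mem=7

invalidations = 6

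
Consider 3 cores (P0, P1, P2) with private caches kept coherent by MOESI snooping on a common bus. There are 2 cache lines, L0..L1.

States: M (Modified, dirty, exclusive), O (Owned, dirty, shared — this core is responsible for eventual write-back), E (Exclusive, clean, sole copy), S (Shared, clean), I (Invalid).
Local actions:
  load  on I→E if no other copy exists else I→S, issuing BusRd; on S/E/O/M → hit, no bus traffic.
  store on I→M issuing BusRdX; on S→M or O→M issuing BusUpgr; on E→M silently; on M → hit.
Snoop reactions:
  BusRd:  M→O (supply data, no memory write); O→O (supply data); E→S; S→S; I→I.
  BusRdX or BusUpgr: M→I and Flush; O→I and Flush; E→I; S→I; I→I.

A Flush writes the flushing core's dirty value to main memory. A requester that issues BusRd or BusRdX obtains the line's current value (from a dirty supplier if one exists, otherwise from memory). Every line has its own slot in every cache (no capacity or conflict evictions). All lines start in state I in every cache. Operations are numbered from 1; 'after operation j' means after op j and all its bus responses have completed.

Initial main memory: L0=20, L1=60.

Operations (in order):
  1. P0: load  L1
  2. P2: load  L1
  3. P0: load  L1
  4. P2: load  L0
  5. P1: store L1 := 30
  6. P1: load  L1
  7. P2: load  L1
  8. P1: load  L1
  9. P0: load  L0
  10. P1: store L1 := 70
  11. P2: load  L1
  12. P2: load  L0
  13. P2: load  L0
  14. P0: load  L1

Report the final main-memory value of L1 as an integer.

[1] P0: load  L1 | P0:E(60), P1:I, P2:I | bus: BusRd
[2] P2: load  L1 | P0:S(60), P1:I, P2:S(60) | bus: BusRd
[3] P0: load  L1 | P0:S(60), P1:I, P2:S(60) | bus: none
[4] P2: load  L0 | P0:I, P1:I, P2:E(20) | bus: BusRd
[5] P1: store L1 := 30 | P0:I, P1:M(30), P2:I | bus: BusRdX
[6] P1: load  L1 | P0:I, P1:M(30), P2:I | bus: none
[7] P2: load  L1 | P0:I, P1:O(30), P2:S(30) | bus: BusRd
[8] P1: load  L1 | P0:I, P1:O(30), P2:S(30) | bus: none
[9] P0: load  L0 | P0:S(20), P1:I, P2:S(20) | bus: BusRd
[10] P1: store L1 := 70 | P0:I, P1:M(70), P2:I | bus: BusUpgr
[11] P2: load  L1 | P0:I, P1:O(70), P2:S(70) | bus: BusRd
[12] P2: load  L0 | P0:S(20), P1:I, P2:S(20) | bus: none
[13] P2: load  L0 | P0:S(20), P1:I, P2:S(20) | bus: none
[14] P0: load  L1 | P0:S(70), P1:O(70), P2:S(70) | bus: BusRd

memory[L1] = 60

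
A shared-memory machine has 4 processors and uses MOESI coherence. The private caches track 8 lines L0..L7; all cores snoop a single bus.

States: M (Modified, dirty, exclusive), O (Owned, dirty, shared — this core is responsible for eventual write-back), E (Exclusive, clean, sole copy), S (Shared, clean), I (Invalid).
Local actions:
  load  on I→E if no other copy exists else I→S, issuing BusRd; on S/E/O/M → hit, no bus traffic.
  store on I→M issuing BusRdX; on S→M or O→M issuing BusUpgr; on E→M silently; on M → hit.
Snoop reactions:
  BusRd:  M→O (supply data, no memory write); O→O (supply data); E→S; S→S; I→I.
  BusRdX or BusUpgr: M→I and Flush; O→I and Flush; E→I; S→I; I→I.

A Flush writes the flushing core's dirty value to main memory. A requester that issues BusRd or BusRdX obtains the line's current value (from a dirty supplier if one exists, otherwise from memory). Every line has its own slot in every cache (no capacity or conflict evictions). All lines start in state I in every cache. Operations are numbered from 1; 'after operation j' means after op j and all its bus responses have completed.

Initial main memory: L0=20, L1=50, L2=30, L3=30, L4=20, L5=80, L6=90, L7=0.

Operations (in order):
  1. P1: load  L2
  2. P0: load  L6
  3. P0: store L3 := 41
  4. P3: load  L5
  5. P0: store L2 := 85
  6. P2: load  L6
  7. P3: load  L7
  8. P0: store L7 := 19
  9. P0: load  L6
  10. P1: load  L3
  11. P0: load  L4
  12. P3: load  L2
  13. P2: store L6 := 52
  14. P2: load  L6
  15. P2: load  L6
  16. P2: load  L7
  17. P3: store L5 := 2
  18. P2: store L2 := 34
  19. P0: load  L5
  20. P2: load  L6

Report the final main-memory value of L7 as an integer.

memory[L7] = 0

1. P1: load  L2  bus=[BusRd]  L2: P0=I P1=E P2=I P3=I  mem[L2]=30
2. P0: load  L6  bus=[BusRd]  L6: P0=E P1=I P2=I P3=I  mem[L6]=90
3. P0: store L3 := 41  bus=[BusRdX]  L3: P0=M P1=I P2=I P3=I  mem[L3]=30
4. P3: load  L5  bus=[BusRd]  L5: P0=I P1=I P2=I P3=E  mem[L5]=80
5. P0: store L2 := 85  bus=[BusRdX]  L2: P0=M P1=I P2=I P3=I  mem[L2]=30
6. P2: load  L6  bus=[BusRd]  L6: P0=S P1=I P2=S P3=I  mem[L6]=90
7. P3: load  L7  bus=[BusRd]  L7: P0=I P1=I P2=I P3=E  mem[L7]=0
8. P0: store L7 := 19  bus=[BusRdX]  L7: P0=M P1=I P2=I P3=I  mem[L7]=0
9. P0: load  L6  bus=[-]  L6: P0=S P1=I P2=S P3=I  mem[L6]=90
10. P1: load  L3  bus=[BusRd]  L3: P0=O P1=S P2=I P3=I  mem[L3]=30
11. P0: load  L4  bus=[BusRd]  L4: P0=E P1=I P2=I P3=I  mem[L4]=20
12. P3: load  L2  bus=[BusRd]  L2: P0=O P1=I P2=I P3=S  mem[L2]=30
13. P2: store L6 := 52  bus=[BusUpgr]  L6: P0=I P1=I P2=M P3=I  mem[L6]=90
14. P2: load  L6  bus=[-]  L6: P0=I P1=I P2=M P3=I  mem[L6]=90
15. P2: load  L6  bus=[-]  L6: P0=I P1=I P2=M P3=I  mem[L6]=90
16. P2: load  L7  bus=[BusRd]  L7: P0=O P1=I P2=S P3=I  mem[L7]=0
17. P3: store L5 := 2  bus=[-]  L5: P0=I P1=I P2=I P3=M  mem[L5]=80
18. P2: store L2 := 34  bus=[BusRdX,Flush]  L2: P0=I P1=I P2=M P3=I  mem[L2]=85
19. P0: load  L5  bus=[BusRd]  L5: P0=S P1=I P2=I P3=O  mem[L5]=80
20. P2: load  L6  bus=[-]  L6: P0=I P1=I P2=M P3=I  mem[L6]=90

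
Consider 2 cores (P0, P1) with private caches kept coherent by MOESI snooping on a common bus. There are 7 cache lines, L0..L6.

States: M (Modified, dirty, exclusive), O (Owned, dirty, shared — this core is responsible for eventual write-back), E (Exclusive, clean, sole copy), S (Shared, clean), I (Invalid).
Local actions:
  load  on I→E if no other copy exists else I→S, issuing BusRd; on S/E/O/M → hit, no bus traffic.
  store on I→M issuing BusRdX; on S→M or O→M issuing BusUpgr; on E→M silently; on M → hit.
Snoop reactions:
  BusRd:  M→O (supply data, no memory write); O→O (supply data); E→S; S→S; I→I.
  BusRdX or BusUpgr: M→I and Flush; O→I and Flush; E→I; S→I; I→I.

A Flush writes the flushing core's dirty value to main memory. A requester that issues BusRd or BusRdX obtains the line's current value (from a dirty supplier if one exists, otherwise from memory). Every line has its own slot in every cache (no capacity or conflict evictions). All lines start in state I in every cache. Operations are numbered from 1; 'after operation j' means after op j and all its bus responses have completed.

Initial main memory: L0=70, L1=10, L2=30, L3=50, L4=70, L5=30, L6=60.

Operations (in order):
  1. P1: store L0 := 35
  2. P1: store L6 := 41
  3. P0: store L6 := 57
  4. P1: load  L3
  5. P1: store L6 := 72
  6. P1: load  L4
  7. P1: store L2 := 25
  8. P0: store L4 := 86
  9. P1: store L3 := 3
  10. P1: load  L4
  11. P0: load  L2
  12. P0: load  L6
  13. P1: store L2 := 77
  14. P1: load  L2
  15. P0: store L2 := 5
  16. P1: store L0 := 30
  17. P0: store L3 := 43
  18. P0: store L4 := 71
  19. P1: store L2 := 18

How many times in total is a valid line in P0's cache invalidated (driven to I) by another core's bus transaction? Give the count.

invalidations = 3

1. P1: store L0 := 35  bus=[BusRdX]  L0: P0=I P1=M  mem[L0]=70
2. P1: store L6 := 41  bus=[BusRdX]  L6: P0=I P1=M  mem[L6]=60
3. P0: store L6 := 57  bus=[BusRdX,Flush]  L6: P0=M P1=I  mem[L6]=41
4. P1: load  L3  bus=[BusRd]  L3: P0=I P1=E  mem[L3]=50
5. P1: store L6 := 72  bus=[BusRdX,Flush]  L6: P0=I P1=M  mem[L6]=57
6. P1: load  L4  bus=[BusRd]  L4: P0=I P1=E  mem[L4]=70
7. P1: store L2 := 25  bus=[BusRdX]  L2: P0=I P1=M  mem[L2]=30
8. P0: store L4 := 86  bus=[BusRdX]  L4: P0=M P1=I  mem[L4]=70
9. P1: store L3 := 3  bus=[-]  L3: P0=I P1=M  mem[L3]=50
10. P1: load  L4  bus=[BusRd]  L4: P0=O P1=S  mem[L4]=70
11. P0: load  L2  bus=[BusRd]  L2: P0=S P1=O  mem[L2]=30
12. P0: load  L6  bus=[BusRd]  L6: P0=S P1=O  mem[L6]=57
13. P1: store L2 := 77  bus=[BusUpgr]  L2: P0=I P1=M  mem[L2]=30
14. P1: load  L2  bus=[-]  L2: P0=I P1=M  mem[L2]=30
15. P0: store L2 := 5  bus=[BusRdX,Flush]  L2: P0=M P1=I  mem[L2]=77
16. P1: store L0 := 30  bus=[-]  L0: P0=I P1=M  mem[L0]=70
17. P0: store L3 := 43  bus=[BusRdX,Flush]  L3: P0=M P1=I  mem[L3]=3
18. P0: store L4 := 71  bus=[BusUpgr]  L4: P0=M P1=I  mem[L4]=70
19. P1: store L2 := 18  bus=[BusRdX,Flush]  L2: P0=I P1=M  mem[L2]=5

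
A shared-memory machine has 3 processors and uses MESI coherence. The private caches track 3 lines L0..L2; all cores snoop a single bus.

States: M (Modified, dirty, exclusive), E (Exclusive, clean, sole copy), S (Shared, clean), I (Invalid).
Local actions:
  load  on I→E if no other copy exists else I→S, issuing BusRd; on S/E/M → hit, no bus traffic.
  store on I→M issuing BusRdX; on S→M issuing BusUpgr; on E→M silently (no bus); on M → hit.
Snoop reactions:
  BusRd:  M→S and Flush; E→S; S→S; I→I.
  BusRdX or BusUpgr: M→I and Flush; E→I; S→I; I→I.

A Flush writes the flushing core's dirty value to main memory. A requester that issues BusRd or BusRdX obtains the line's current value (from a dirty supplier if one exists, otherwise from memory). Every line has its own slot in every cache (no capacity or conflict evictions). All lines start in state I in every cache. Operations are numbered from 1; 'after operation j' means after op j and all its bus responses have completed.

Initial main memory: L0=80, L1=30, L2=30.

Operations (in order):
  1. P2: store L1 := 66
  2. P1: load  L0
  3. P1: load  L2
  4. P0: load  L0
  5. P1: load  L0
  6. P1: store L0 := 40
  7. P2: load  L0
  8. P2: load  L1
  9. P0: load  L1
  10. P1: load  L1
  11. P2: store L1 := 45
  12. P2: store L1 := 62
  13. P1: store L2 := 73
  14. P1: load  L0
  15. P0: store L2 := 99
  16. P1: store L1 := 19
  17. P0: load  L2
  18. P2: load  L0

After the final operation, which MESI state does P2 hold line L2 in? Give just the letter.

state = I

[1] P2: store L1 := 66 | P0:I, P1:I, P2:M(66) | bus: BusRdX
[2] P1: load  L0 | P0:I, P1:E(80), P2:I | bus: BusRd
[3] P1: load  L2 | P0:I, P1:E(30), P2:I | bus: BusRd
[4] P0: load  L0 | P0:S(80), P1:S(80), P2:I | bus: BusRd
[5] P1: load  L0 | P0:S(80), P1:S(80), P2:I | bus: none
[6] P1: store L0 := 40 | P0:I, P1:M(40), P2:I | bus: BusUpgr
[7] P2: load  L0 | P0:I, P1:S(40), P2:S(40) | bus: BusRd,Flush
[8] P2: load  L1 | P0:I, P1:I, P2:M(66) | bus: none
[9] P0: load  L1 | P0:S(66), P1:I, P2:S(66) | bus: BusRd,Flush
[10] P1: load  L1 | P0:S(66), P1:S(66), P2:S(66) | bus: BusRd
[11] P2: store L1 := 45 | P0:I, P1:I, P2:M(45) | bus: BusUpgr
[12] P2: store L1 := 62 | P0:I, P1:I, P2:M(62) | bus: none
[13] P1: store L2 := 73 | P0:I, P1:M(73), P2:I | bus: none
[14] P1: load  L0 | P0:I, P1:S(40), P2:S(40) | bus: none
[15] P0: store L2 := 99 | P0:M(99), P1:I, P2:I | bus: BusRdX,Flush
[16] P1: store L1 := 19 | P0:I, P1:M(19), P2:I | bus: BusRdX,Flush
[17] P0: load  L2 | P0:M(99), P1:I, P2:I | bus: none
[18] P2: load  L0 | P0:I, P1:S(40), P2:S(40) | bus: none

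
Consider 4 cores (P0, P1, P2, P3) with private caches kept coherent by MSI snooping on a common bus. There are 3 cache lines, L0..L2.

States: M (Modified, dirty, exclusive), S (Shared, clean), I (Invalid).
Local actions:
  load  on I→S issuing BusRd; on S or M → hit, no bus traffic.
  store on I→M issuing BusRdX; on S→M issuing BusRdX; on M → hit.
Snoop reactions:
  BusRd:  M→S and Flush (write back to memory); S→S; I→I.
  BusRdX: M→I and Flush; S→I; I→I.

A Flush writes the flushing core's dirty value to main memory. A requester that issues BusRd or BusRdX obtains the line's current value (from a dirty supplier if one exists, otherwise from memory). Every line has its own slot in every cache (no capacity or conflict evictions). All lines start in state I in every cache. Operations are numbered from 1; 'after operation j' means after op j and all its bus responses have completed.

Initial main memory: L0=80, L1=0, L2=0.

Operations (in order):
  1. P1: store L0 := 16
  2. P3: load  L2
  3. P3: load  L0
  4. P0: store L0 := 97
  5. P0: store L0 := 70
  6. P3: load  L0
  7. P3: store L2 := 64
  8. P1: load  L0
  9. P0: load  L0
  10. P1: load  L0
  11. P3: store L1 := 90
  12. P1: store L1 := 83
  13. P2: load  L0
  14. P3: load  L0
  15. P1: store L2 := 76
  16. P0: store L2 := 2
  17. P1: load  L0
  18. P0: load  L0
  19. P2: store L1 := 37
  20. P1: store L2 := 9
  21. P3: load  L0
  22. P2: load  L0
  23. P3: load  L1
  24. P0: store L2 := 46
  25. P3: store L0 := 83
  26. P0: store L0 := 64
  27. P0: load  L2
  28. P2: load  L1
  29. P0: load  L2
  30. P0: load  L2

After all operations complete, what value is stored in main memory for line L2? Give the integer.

memory[L2] = 9

  op1 P1: store L0 := 16 → I/M/I/I on L0; bus BusRdX; mem=80
  op2 P3: load  L2 → I/I/I/S on L2; bus BusRd; mem=0
  op3 P3: load  L0 → I/S/I/S on L0; bus BusRd Flush; mem=16
  op4 P0: store L0 := 97 → M/I/I/I on L0; bus BusRdX; mem=16
  op5 P0: store L0 := 70 → M/I/I/I on L0; bus (none); mem=16
  op6 P3: load  L0 → S/I/I/S on L0; bus BusRd Flush; mem=70
  op7 P3: store L2 := 64 → I/I/I/M on L2; bus BusRdX; mem=0
  op8 P1: load  L0 → S/S/I/S on L0; bus BusRd; mem=70
  op9 P0: load  L0 → S/S/I/S on L0; bus (none); mem=70
  op10 P1: load  L0 → S/S/I/S on L0; bus (none); mem=70
  op11 P3: store L1 := 90 → I/I/I/M on L1; bus BusRdX; mem=0
  op12 P1: store L1 := 83 → I/M/I/I on L1; bus BusRdX Flush; mem=90
  op13 P2: load  L0 → S/S/S/S on L0; bus BusRd; mem=70
  op14 P3: load  L0 → S/S/S/S on L0; bus (none); mem=70
  op15 P1: store L2 := 76 → I/M/I/I on L2; bus BusRdX Flush; mem=64
  op16 P0: store L2 := 2 → M/I/I/I on L2; bus BusRdX Flush; mem=76
  op17 P1: load  L0 → S/S/S/S on L0; bus (none); mem=70
  op18 P0: load  L0 → S/S/S/S on L0; bus (none); mem=70
  op19 P2: store L1 := 37 → I/I/M/I on L1; bus BusRdX Flush; mem=83
  op20 P1: store L2 := 9 → I/M/I/I on L2; bus BusRdX Flush; mem=2
  op21 P3: load  L0 → S/S/S/S on L0; bus (none); mem=70
  op22 P2: load  L0 → S/S/S/S on L0; bus (none); mem=70
  op23 P3: load  L1 → I/I/S/S on L1; bus BusRd Flush; mem=37
  op24 P0: store L2 := 46 → M/I/I/I on L2; bus BusRdX Flush; mem=9
  op25 P3: store L0 := 83 → I/I/I/M on L0; bus BusRdX; mem=70
  op26 P0: store L0 := 64 → M/I/I/I on L0; bus BusRdX Flush; mem=83
  op27 P0: load  L2 → M/I/I/I on L2; bus (none); mem=9
  op28 P2: load  L1 → I/I/S/S on L1; bus (none); mem=37
  op29 P0: load  L2 → M/I/I/I on L2; bus (none); mem=9
  op30 P0: load  L2 → M/I/I/I on L2; bus (none); mem=9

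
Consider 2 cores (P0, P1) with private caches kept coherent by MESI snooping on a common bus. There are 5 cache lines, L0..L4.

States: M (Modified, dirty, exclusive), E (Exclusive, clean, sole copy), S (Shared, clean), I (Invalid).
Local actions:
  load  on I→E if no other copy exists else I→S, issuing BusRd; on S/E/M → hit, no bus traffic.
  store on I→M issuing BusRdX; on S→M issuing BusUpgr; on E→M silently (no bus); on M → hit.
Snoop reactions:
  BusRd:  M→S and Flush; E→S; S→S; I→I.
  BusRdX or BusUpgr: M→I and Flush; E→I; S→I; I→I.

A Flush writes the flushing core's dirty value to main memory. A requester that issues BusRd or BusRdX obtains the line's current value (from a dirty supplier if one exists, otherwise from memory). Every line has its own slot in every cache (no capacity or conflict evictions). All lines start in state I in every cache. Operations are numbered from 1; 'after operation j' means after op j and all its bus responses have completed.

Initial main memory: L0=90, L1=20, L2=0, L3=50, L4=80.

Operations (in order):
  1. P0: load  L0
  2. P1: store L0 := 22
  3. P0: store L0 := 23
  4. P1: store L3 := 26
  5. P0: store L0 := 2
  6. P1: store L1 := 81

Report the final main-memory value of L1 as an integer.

[1] P0: load  L0 | P0:E(90), P1:I | bus: BusRd
[2] P1: store L0 := 22 | P0:I, P1:M(22) | bus: BusRdX
[3] P0: store L0 := 23 | P0:M(23), P1:I | bus: BusRdX,Flush
[4] P1: store L3 := 26 | P0:I, P1:M(26) | bus: BusRdX
[5] P0: store L0 := 2 | P0:M(2), P1:I | bus: none
[6] P1: store L1 := 81 | P0:I, P1:M(81) | bus: BusRdX

memory[L1] = 20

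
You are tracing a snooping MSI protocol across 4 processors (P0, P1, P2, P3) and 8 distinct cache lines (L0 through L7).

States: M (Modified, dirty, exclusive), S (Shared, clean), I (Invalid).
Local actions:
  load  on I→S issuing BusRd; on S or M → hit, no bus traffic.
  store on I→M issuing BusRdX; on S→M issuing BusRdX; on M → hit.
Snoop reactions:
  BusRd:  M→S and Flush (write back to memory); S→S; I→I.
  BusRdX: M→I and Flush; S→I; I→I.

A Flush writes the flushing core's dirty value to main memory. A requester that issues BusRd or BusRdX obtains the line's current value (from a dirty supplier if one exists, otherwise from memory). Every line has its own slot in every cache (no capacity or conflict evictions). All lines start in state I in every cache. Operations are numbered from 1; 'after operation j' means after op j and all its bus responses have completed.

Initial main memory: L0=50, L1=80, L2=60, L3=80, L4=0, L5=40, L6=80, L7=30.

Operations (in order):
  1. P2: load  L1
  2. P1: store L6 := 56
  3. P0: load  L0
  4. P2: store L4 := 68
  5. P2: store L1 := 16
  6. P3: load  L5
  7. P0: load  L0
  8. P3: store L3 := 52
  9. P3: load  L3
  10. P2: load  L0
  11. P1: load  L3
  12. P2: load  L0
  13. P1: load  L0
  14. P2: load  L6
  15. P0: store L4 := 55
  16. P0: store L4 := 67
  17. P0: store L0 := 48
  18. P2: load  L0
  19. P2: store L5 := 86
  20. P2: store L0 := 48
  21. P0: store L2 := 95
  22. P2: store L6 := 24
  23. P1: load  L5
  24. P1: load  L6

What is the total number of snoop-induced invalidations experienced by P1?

step 1: P2: load  L1  ⟶  IISI  (L1)  txn=BusRd  M[L1]=80
step 2: P1: store L6 := 56  ⟶  IMII  (L6)  txn=BusRdX  M[L6]=80
step 3: P0: load  L0  ⟶  SIII  (L0)  txn=BusRd  M[L0]=50
step 4: P2: store L4 := 68  ⟶  IIMI  (L4)  txn=BusRdX  M[L4]=0
step 5: P2: store L1 := 16  ⟶  IIMI  (L1)  txn=BusRdX  M[L1]=80
step 6: P3: load  L5  ⟶  IIIS  (L5)  txn=BusRd  M[L5]=40
step 7: P0: load  L0  ⟶  SIII  (L0)  txn=∅  M[L0]=50
step 8: P3: store L3 := 52  ⟶  IIIM  (L3)  txn=BusRdX  M[L3]=80
step 9: P3: load  L3  ⟶  IIIM  (L3)  txn=∅  M[L3]=80
step 10: P2: load  L0  ⟶  SISI  (L0)  txn=BusRd  M[L0]=50
step 11: P1: load  L3  ⟶  ISIS  (L3)  txn=BusRd+Flush  M[L3]=52
step 12: P2: load  L0  ⟶  SISI  (L0)  txn=∅  M[L0]=50
step 13: P1: load  L0  ⟶  SSSI  (L0)  txn=BusRd  M[L0]=50
step 14: P2: load  L6  ⟶  ISSI  (L6)  txn=BusRd+Flush  M[L6]=56
step 15: P0: store L4 := 55  ⟶  MIII  (L4)  txn=BusRdX+Flush  M[L4]=68
step 16: P0: store L4 := 67  ⟶  MIII  (L4)  txn=∅  M[L4]=68
step 17: P0: store L0 := 48  ⟶  MIII  (L0)  txn=BusRdX  M[L0]=50
step 18: P2: load  L0  ⟶  SISI  (L0)  txn=BusRd+Flush  M[L0]=48
step 19: P2: store L5 := 86  ⟶  IIMI  (L5)  txn=BusRdX  M[L5]=40
step 20: P2: store L0 := 48  ⟶  IIMI  (L0)  txn=BusRdX  M[L0]=48
step 21: P0: store L2 := 95  ⟶  MIII  (L2)  txn=BusRdX  M[L2]=60
step 22: P2: store L6 := 24  ⟶  IIMI  (L6)  txn=BusRdX  M[L6]=56
step 23: P1: load  L5  ⟶  ISSI  (L5)  txn=BusRd+Flush  M[L5]=86
step 24: P1: load  L6  ⟶  ISSI  (L6)  txn=BusRd+Flush  M[L6]=24

invalidations = 2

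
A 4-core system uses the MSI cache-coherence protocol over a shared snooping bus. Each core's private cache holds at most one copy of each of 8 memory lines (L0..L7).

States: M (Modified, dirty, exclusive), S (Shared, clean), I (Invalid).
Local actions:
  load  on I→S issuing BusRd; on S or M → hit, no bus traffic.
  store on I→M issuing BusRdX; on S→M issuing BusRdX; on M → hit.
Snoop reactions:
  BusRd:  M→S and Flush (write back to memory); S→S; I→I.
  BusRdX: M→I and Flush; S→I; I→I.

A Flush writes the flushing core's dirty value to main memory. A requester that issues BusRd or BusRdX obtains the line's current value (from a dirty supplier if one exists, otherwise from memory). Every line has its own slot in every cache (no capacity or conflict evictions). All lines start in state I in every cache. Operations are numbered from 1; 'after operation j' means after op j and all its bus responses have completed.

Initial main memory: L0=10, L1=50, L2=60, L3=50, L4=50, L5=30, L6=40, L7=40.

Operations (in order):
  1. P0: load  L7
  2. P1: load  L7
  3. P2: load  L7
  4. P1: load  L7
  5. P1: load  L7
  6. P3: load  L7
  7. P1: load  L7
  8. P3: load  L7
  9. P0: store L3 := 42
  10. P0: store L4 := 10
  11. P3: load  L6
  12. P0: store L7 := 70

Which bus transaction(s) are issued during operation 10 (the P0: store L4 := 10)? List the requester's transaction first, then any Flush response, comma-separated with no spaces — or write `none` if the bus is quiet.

bus = BusRdX

[1] P0: load  L7 | P0:S(40), P1:I, P2:I, P3:I | bus: BusRd
[2] P1: load  L7 | P0:S(40), P1:S(40), P2:I, P3:I | bus: BusRd
[3] P2: load  L7 | P0:S(40), P1:S(40), P2:S(40), P3:I | bus: BusRd
[4] P1: load  L7 | P0:S(40), P1:S(40), P2:S(40), P3:I | bus: none
[5] P1: load  L7 | P0:S(40), P1:S(40), P2:S(40), P3:I | bus: none
[6] P3: load  L7 | P0:S(40), P1:S(40), P2:S(40), P3:S(40) | bus: BusRd
[7] P1: load  L7 | P0:S(40), P1:S(40), P2:S(40), P3:S(40) | bus: none
[8] P3: load  L7 | P0:S(40), P1:S(40), P2:S(40), P3:S(40) | bus: none
[9] P0: store L3 := 42 | P0:M(42), P1:I, P2:I, P3:I | bus: BusRdX
[10] P0: store L4 := 10 | P0:M(10), P1:I, P2:I, P3:I | bus: BusRdX
[11] P3: load  L6 | P0:I, P1:I, P2:I, P3:S(40) | bus: BusRd
[12] P0: store L7 := 70 | P0:M(70), P1:I, P2:I, P3:I | bus: BusRdX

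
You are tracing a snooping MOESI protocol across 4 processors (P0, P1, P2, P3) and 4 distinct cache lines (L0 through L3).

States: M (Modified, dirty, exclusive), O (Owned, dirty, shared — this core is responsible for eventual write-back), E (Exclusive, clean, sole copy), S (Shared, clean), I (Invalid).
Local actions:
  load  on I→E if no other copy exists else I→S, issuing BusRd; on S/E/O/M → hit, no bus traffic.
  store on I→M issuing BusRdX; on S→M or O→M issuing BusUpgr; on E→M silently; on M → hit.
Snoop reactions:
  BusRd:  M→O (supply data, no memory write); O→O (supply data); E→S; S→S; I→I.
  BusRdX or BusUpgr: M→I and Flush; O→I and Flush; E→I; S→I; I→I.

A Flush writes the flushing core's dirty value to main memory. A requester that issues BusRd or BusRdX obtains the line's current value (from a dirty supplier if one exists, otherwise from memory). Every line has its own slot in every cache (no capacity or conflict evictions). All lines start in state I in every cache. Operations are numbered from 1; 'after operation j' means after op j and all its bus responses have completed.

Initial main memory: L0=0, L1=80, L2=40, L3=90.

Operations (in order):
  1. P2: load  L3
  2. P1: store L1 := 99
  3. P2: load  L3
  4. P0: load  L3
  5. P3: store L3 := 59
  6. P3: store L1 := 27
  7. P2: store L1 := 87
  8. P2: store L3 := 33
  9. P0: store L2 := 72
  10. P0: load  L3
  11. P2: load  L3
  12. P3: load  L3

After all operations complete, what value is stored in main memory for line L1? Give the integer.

[1] P2: load  L3 | P0:I, P1:I, P2:E(90), P3:I | bus: BusRd
[2] P1: store L1 := 99 | P0:I, P1:M(99), P2:I, P3:I | bus: BusRdX
[3] P2: load  L3 | P0:I, P1:I, P2:E(90), P3:I | bus: none
[4] P0: load  L3 | P0:S(90), P1:I, P2:S(90), P3:I | bus: BusRd
[5] P3: store L3 := 59 | P0:I, P1:I, P2:I, P3:M(59) | bus: BusRdX
[6] P3: store L1 := 27 | P0:I, P1:I, P2:I, P3:M(27) | bus: BusRdX,Flush
[7] P2: store L1 := 87 | P0:I, P1:I, P2:M(87), P3:I | bus: BusRdX,Flush
[8] P2: store L3 := 33 | P0:I, P1:I, P2:M(33), P3:I | bus: BusRdX,Flush
[9] P0: store L2 := 72 | P0:M(72), P1:I, P2:I, P3:I | bus: BusRdX
[10] P0: load  L3 | P0:S(33), P1:I, P2:O(33), P3:I | bus: BusRd
[11] P2: load  L3 | P0:S(33), P1:I, P2:O(33), P3:I | bus: none
[12] P3: load  L3 | P0:S(33), P1:I, P2:O(33), P3:S(33) | bus: BusRd

memory[L1] = 27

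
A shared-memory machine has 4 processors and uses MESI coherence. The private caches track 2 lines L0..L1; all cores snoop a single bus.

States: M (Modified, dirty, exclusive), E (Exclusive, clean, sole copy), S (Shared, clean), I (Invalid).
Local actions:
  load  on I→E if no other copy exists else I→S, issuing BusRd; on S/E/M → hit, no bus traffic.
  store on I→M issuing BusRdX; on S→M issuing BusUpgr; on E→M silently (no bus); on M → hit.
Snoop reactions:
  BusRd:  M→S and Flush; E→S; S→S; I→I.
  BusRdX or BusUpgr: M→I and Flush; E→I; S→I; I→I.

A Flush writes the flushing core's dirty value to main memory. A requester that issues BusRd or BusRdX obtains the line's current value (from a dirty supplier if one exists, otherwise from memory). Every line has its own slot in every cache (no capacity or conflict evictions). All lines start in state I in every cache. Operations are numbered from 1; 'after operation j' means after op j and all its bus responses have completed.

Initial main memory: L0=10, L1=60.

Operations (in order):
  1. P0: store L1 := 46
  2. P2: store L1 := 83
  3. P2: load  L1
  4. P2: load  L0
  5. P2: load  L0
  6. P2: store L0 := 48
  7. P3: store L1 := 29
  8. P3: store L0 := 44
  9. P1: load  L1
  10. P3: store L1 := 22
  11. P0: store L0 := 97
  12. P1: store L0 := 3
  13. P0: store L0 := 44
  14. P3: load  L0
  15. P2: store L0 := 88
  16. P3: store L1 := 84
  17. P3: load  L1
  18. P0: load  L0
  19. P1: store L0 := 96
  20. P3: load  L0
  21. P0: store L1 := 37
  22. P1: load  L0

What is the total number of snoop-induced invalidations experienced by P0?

invalidations = 4

[1] P0: store L1 := 46 | P0:M(46), P1:I, P2:I, P3:I | bus: BusRdX
[2] P2: store L1 := 83 | P0:I, P1:I, P2:M(83), P3:I | bus: BusRdX,Flush
[3] P2: load  L1 | P0:I, P1:I, P2:M(83), P3:I | bus: none
[4] P2: load  L0 | P0:I, P1:I, P2:E(10), P3:I | bus: BusRd
[5] P2: load  L0 | P0:I, P1:I, P2:E(10), P3:I | bus: none
[6] P2: store L0 := 48 | P0:I, P1:I, P2:M(48), P3:I | bus: none
[7] P3: store L1 := 29 | P0:I, P1:I, P2:I, P3:M(29) | bus: BusRdX,Flush
[8] P3: store L0 := 44 | P0:I, P1:I, P2:I, P3:M(44) | bus: BusRdX,Flush
[9] P1: load  L1 | P0:I, P1:S(29), P2:I, P3:S(29) | bus: BusRd,Flush
[10] P3: store L1 := 22 | P0:I, P1:I, P2:I, P3:M(22) | bus: BusUpgr
[11] P0: store L0 := 97 | P0:M(97), P1:I, P2:I, P3:I | bus: BusRdX,Flush
[12] P1: store L0 := 3 | P0:I, P1:M(3), P2:I, P3:I | bus: BusRdX,Flush
[13] P0: store L0 := 44 | P0:M(44), P1:I, P2:I, P3:I | bus: BusRdX,Flush
[14] P3: load  L0 | P0:S(44), P1:I, P2:I, P3:S(44) | bus: BusRd,Flush
[15] P2: store L0 := 88 | P0:I, P1:I, P2:M(88), P3:I | bus: BusRdX
[16] P3: store L1 := 84 | P0:I, P1:I, P2:I, P3:M(84) | bus: none
[17] P3: load  L1 | P0:I, P1:I, P2:I, P3:M(84) | bus: none
[18] P0: load  L0 | P0:S(88), P1:I, P2:S(88), P3:I | bus: BusRd,Flush
[19] P1: store L0 := 96 | P0:I, P1:M(96), P2:I, P3:I | bus: BusRdX
[20] P3: load  L0 | P0:I, P1:S(96), P2:I, P3:S(96) | bus: BusRd,Flush
[21] P0: store L1 := 37 | P0:M(37), P1:I, P2:I, P3:I | bus: BusRdX,Flush
[22] P1: load  L0 | P0:I, P1:S(96), P2:I, P3:S(96) | bus: none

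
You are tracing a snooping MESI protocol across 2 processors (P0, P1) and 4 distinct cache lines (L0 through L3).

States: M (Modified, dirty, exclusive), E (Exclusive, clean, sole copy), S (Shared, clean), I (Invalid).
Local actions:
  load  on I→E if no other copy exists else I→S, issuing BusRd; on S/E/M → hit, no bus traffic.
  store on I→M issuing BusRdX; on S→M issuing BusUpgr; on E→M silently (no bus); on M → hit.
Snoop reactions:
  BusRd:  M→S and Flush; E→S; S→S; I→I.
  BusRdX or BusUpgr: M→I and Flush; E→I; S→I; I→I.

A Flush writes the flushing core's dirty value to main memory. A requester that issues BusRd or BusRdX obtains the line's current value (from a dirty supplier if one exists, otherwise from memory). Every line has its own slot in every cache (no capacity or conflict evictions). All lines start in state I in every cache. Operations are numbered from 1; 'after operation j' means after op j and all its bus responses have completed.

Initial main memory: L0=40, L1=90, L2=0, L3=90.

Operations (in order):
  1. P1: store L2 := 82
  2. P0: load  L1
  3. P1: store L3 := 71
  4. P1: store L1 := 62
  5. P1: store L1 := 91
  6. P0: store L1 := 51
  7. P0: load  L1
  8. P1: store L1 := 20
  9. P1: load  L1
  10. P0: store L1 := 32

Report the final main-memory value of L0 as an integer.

memory[L0] = 40

step 1: P1: store L2 := 82  ⟶  IM  (L2)  txn=BusRdX  M[L2]=0
step 2: P0: load  L1  ⟶  EI  (L1)  txn=BusRd  M[L1]=90
step 3: P1: store L3 := 71  ⟶  IM  (L3)  txn=BusRdX  M[L3]=90
step 4: P1: store L1 := 62  ⟶  IM  (L1)  txn=BusRdX  M[L1]=90
step 5: P1: store L1 := 91  ⟶  IM  (L1)  txn=∅  M[L1]=90
step 6: P0: store L1 := 51  ⟶  MI  (L1)  txn=BusRdX+Flush  M[L1]=91
step 7: P0: load  L1  ⟶  MI  (L1)  txn=∅  M[L1]=91
step 8: P1: store L1 := 20  ⟶  IM  (L1)  txn=BusRdX+Flush  M[L1]=51
step 9: P1: load  L1  ⟶  IM  (L1)  txn=∅  M[L1]=51
step 10: P0: store L1 := 32  ⟶  MI  (L1)  txn=BusRdX+Flush  M[L1]=20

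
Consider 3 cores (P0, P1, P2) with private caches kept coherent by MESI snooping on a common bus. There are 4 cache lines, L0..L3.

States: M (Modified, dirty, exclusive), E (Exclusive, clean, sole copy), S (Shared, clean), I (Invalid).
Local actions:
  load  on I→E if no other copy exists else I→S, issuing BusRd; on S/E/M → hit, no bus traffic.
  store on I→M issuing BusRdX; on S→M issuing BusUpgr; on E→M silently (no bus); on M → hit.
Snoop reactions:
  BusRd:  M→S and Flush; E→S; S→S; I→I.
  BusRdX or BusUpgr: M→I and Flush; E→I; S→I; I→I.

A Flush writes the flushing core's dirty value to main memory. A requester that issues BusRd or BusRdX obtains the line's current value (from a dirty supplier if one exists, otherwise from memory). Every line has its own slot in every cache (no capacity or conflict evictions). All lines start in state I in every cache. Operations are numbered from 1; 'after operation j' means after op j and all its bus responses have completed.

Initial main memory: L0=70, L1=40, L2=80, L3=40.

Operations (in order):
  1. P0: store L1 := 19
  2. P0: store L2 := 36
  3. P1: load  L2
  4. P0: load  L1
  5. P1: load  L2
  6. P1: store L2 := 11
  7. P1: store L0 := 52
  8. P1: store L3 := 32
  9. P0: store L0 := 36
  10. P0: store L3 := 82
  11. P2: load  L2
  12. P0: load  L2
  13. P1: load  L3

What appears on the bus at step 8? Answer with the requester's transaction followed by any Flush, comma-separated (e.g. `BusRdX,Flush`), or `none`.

bus = BusRdX

1. P0: store L1 := 19  bus=[BusRdX]  L1: P0=M P1=I P2=I  mem[L1]=40
2. P0: store L2 := 36  bus=[BusRdX]  L2: P0=M P1=I P2=I  mem[L2]=80
3. P1: load  L2  bus=[BusRd,Flush]  L2: P0=S P1=S P2=I  mem[L2]=36
4. P0: load  L1  bus=[-]  L1: P0=M P1=I P2=I  mem[L1]=40
5. P1: load  L2  bus=[-]  L2: P0=S P1=S P2=I  mem[L2]=36
6. P1: store L2 := 11  bus=[BusUpgr]  L2: P0=I P1=M P2=I  mem[L2]=36
7. P1: store L0 := 52  bus=[BusRdX]  L0: P0=I P1=M P2=I  mem[L0]=70
8. P1: store L3 := 32  bus=[BusRdX]  L3: P0=I P1=M P2=I  mem[L3]=40
9. P0: store L0 := 36  bus=[BusRdX,Flush]  L0: P0=M P1=I P2=I  mem[L0]=52
10. P0: store L3 := 82  bus=[BusRdX,Flush]  L3: P0=M P1=I P2=I  mem[L3]=32
11. P2: load  L2  bus=[BusRd,Flush]  L2: P0=I P1=S P2=S  mem[L2]=11
12. P0: load  L2  bus=[BusRd]  L2: P0=S P1=S P2=S  mem[L2]=11
13. P1: load  L3  bus=[BusRd,Flush]  L3: P0=S P1=S P2=I  mem[L3]=82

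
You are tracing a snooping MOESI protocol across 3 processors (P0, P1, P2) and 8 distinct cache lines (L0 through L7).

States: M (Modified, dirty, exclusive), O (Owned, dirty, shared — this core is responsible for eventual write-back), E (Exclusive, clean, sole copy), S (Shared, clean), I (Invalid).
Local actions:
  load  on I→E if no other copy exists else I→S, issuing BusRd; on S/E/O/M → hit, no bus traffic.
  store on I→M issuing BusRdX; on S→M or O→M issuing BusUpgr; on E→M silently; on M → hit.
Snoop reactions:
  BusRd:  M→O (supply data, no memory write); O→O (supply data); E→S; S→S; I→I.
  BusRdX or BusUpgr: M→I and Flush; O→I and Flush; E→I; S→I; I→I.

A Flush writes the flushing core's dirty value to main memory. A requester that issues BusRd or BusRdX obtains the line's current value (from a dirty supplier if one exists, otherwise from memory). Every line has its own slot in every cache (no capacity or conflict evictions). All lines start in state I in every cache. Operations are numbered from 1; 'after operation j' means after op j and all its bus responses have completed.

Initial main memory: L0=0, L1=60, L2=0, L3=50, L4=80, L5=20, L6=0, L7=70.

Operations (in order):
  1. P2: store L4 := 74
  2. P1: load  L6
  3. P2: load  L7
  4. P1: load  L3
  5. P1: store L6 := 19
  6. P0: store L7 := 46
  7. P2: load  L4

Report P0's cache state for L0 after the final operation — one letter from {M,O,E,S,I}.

1. P2: store L4 := 74  bus=[BusRdX]  L4: P0=I P1=I P2=M  mem[L4]=80
2. P1: load  L6  bus=[BusRd]  L6: P0=I P1=E P2=I  mem[L6]=0
3. P2: load  L7  bus=[BusRd]  L7: P0=I P1=I P2=E  mem[L7]=70
4. P1: load  L3  bus=[BusRd]  L3: P0=I P1=E P2=I  mem[L3]=50
5. P1: store L6 := 19  bus=[-]  L6: P0=I P1=M P2=I  mem[L6]=0
6. P0: store L7 := 46  bus=[BusRdX]  L7: P0=M P1=I P2=I  mem[L7]=70
7. P2: load  L4  bus=[-]  L4: P0=I P1=I P2=M  mem[L4]=80

state = I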